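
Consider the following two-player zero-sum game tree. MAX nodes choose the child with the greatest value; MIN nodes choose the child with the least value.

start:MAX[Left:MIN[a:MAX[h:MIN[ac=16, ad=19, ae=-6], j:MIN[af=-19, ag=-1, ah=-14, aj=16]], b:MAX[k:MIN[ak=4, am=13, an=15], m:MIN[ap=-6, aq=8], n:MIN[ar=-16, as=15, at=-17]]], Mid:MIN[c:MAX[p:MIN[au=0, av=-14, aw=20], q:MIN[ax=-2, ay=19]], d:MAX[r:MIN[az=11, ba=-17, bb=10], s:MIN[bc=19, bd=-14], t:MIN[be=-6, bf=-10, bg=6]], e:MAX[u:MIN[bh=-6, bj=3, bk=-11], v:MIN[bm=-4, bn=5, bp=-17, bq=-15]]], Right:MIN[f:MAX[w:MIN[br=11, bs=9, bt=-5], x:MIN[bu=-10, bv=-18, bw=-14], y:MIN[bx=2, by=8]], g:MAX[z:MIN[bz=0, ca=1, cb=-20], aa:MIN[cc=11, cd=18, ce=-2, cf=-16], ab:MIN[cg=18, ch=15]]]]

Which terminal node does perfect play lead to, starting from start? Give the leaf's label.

bx

h (MIN): min(16, 19, -6) = -6
j (MIN): min(-19, -1, -14, 16) = -19
a (MAX): max(-6, -19) = -6
k (MIN): min(4, 13, 15) = 4
m (MIN): min(-6, 8) = -6
n (MIN): min(-16, 15, -17) = -17
b (MAX): max(4, -6, -17) = 4
Left (MIN): min(-6, 4) = -6
p (MIN): min(0, -14, 20) = -14
q (MIN): min(-2, 19) = -2
c (MAX): max(-14, -2) = -2
r (MIN): min(11, -17, 10) = -17
s (MIN): min(19, -14) = -14
t (MIN): min(-6, -10, 6) = -10
d (MAX): max(-17, -14, -10) = -10
u (MIN): min(-6, 3, -11) = -11
v (MIN): min(-4, 5, -17, -15) = -17
e (MAX): max(-11, -17) = -11
Mid (MIN): min(-2, -10, -11) = -11
w (MIN): min(11, 9, -5) = -5
x (MIN): min(-10, -18, -14) = -18
y (MIN): min(2, 8) = 2
f (MAX): max(-5, -18, 2) = 2
z (MIN): min(0, 1, -20) = -20
aa (MIN): min(11, 18, -2, -16) = -16
ab (MIN): min(18, 15) = 15
g (MAX): max(-20, -16, 15) = 15
Right (MIN): min(2, 15) = 2
start (MAX): max(-6, -11, 2) = 2
At start, MAX picks Right (highest: 2).
At Right, MIN picks f (lowest: 2).
At f, MAX picks y (highest: 2).
At y, MIN picks bx (lowest: 2).
Terminal value 2.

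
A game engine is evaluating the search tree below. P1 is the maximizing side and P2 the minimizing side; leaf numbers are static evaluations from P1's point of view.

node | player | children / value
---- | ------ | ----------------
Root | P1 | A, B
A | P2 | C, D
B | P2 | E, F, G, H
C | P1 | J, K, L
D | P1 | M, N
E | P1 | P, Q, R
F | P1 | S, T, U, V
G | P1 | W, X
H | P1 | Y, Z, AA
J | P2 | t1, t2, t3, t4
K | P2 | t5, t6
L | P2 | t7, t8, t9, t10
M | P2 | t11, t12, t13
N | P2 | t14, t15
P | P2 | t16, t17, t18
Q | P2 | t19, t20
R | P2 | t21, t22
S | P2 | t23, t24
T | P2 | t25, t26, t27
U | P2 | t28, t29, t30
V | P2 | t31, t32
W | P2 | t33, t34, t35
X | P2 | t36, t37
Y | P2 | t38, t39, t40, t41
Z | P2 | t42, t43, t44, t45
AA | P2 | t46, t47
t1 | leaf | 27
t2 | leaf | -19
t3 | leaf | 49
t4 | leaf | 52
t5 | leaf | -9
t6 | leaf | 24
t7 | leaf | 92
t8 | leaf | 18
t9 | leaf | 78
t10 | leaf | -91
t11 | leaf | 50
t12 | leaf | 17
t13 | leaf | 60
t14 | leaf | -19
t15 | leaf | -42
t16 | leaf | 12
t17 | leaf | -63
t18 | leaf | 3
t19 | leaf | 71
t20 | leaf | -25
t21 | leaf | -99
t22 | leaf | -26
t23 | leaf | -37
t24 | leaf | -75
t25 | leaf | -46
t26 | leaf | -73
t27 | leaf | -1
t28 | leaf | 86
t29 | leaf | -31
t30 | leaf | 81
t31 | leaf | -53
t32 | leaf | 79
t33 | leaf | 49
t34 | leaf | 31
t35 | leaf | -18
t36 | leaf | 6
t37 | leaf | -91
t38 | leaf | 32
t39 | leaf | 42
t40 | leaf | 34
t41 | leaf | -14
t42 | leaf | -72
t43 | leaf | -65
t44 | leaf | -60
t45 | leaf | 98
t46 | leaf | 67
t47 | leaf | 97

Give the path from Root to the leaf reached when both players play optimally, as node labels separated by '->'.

Root -> A -> C -> K -> t5

J (P2): min(27, -19, 49, 52) = -19
K (P2): min(-9, 24) = -9
L (P2): min(92, 18, 78, -91) = -91
C (P1): max(-19, -9, -91) = -9
M (P2): min(50, 17, 60) = 17
N (P2): min(-19, -42) = -42
D (P1): max(17, -42) = 17
A (P2): min(-9, 17) = -9
P (P2): min(12, -63, 3) = -63
Q (P2): min(71, -25) = -25
R (P2): min(-99, -26) = -99
E (P1): max(-63, -25, -99) = -25
S (P2): min(-37, -75) = -75
T (P2): min(-46, -73, -1) = -73
U (P2): min(86, -31, 81) = -31
V (P2): min(-53, 79) = -53
F (P1): max(-75, -73, -31, -53) = -31
W (P2): min(49, 31, -18) = -18
X (P2): min(6, -91) = -91
G (P1): max(-18, -91) = -18
Y (P2): min(32, 42, 34, -14) = -14
Z (P2): min(-72, -65, -60, 98) = -72
AA (P2): min(67, 97) = 67
H (P1): max(-14, -72, 67) = 67
B (P2): min(-25, -31, -18, 67) = -31
Root (P1): max(-9, -31) = -9
At Root, P1 picks A (highest: -9).
At A, P2 picks C (lowest: -9).
At C, P1 picks K (highest: -9).
At K, P2 picks t5 (lowest: -9).
Terminal value -9.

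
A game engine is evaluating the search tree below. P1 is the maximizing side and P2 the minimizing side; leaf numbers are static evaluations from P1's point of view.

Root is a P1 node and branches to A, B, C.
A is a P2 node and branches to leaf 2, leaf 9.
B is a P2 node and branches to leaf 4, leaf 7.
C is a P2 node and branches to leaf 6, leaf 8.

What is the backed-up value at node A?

2

A (P2): min(2, 9) = 2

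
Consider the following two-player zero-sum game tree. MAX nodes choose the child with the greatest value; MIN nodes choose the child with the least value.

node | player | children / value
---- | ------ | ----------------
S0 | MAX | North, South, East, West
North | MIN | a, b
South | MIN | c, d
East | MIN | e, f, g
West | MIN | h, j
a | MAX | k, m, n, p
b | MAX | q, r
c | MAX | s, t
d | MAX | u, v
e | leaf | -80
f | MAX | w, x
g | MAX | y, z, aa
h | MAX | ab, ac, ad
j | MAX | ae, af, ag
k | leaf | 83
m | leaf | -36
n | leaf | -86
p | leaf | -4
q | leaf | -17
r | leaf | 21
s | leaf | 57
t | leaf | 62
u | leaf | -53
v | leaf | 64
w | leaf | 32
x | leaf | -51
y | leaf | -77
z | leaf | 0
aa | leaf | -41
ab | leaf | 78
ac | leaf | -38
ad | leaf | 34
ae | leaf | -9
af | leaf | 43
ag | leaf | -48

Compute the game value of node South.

c (MAX): max(57, 62) = 62
d (MAX): max(-53, 64) = 64
South (MIN): min(62, 64) = 62

62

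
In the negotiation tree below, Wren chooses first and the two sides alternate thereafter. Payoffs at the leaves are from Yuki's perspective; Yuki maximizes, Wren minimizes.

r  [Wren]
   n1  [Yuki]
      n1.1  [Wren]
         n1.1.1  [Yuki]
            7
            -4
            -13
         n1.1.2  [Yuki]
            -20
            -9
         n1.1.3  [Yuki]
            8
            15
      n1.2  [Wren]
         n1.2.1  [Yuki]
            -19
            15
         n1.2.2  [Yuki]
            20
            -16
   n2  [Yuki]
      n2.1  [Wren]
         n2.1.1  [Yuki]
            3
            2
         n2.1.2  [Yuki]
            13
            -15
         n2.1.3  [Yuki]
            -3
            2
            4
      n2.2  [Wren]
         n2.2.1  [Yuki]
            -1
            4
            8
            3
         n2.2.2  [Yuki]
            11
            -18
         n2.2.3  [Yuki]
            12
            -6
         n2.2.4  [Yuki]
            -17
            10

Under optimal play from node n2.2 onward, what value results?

8

n2.2.1 (Yuki): max(-1, 4, 8, 3) = 8
n2.2.2 (Yuki): max(11, -18) = 11
n2.2.3 (Yuki): max(12, -6) = 12
n2.2.4 (Yuki): max(-17, 10) = 10
n2.2 (Wren): min(8, 11, 12, 10) = 8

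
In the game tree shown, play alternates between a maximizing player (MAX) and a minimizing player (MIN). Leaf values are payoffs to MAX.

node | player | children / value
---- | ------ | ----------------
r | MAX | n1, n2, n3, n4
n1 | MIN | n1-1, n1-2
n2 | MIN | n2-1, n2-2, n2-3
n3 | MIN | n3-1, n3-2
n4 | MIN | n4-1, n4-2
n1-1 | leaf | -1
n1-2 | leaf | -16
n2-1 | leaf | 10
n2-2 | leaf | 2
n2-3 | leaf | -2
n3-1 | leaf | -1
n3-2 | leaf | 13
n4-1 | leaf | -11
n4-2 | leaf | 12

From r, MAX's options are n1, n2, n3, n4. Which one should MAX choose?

n3

n1 (MIN): min(-1, -16) = -16
n2 (MIN): min(10, 2, -2) = -2
n3 (MIN): min(-1, 13) = -1
n4 (MIN): min(-11, 12) = -11
r (MAX): max(-16, -2, -1, -11) = -1
MAX at r wants the highest of {n1=-16, n2=-2, n3=-1, n4=-11}, so chooses n3.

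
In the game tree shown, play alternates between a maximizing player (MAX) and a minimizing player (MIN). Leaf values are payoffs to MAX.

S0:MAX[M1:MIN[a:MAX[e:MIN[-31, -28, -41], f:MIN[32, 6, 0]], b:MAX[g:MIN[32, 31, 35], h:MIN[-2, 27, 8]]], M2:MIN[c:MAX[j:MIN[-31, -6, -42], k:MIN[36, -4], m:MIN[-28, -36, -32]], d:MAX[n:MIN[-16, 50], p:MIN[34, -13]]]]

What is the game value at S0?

e (MIN): min(-31, -28, -41) = -41
f (MIN): min(32, 6, 0) = 0
a (MAX): max(-41, 0) = 0
g (MIN): min(32, 31, 35) = 31
h (MIN): min(-2, 27, 8) = -2
b (MAX): max(31, -2) = 31
M1 (MIN): min(0, 31) = 0
j (MIN): min(-31, -6, -42) = -42
k (MIN): min(36, -4) = -4
m (MIN): min(-28, -36, -32) = -36
c (MAX): max(-42, -4, -36) = -4
n (MIN): min(-16, 50) = -16
p (MIN): min(34, -13) = -13
d (MAX): max(-16, -13) = -13
M2 (MIN): min(-4, -13) = -13
S0 (MAX): max(0, -13) = 0

0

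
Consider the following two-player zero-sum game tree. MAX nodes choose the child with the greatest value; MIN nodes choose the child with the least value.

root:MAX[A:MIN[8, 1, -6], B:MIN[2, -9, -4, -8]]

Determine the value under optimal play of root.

A (MIN): min(8, 1, -6) = -6
B (MIN): min(2, -9, -4, -8) = -9
root (MAX): max(-6, -9) = -6

-6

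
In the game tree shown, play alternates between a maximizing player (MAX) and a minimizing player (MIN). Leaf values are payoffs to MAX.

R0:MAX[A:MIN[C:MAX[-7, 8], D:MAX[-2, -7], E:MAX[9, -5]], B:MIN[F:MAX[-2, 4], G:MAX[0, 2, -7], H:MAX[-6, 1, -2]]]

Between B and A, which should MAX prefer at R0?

B

F (MAX): max(-2, 4) = 4
G (MAX): max(0, 2, -7) = 2
H (MAX): max(-6, 1, -2) = 1
B (MIN): min(4, 2, 1) = 1
C (MAX): max(-7, 8) = 8
D (MAX): max(-2, -7) = -2
E (MAX): max(9, -5) = 9
A (MIN): min(8, -2, 9) = -2
MAX prefers the higher value; B=1, A=-2. B is better since 1 > -2.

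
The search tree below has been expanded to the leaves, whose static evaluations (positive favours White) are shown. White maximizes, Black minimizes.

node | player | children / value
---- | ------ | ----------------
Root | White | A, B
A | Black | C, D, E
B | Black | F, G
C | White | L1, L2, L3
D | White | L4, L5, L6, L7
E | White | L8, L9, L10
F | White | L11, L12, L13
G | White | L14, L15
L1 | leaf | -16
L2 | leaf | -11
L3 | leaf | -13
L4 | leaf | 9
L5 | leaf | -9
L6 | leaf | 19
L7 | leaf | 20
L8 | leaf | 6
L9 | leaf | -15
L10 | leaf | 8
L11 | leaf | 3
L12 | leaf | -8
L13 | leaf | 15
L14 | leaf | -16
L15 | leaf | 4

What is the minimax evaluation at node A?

-11

C (White): max(-16, -11, -13) = -11
D (White): max(9, -9, 19, 20) = 20
E (White): max(6, -15, 8) = 8
A (Black): min(-11, 20, 8) = -11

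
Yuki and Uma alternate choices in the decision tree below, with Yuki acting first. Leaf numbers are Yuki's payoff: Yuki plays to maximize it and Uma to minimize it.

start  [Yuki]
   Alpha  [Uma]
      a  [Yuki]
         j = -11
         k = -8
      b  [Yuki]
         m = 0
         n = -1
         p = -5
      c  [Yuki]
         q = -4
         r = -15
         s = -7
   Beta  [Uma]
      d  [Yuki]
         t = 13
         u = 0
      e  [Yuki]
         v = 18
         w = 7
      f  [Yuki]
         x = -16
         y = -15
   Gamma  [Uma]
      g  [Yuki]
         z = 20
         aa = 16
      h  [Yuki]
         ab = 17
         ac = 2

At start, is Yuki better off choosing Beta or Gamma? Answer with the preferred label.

d (Yuki): max(13, 0) = 13
e (Yuki): max(18, 7) = 18
f (Yuki): max(-16, -15) = -15
Beta (Uma): min(13, 18, -15) = -15
g (Yuki): max(20, 16) = 20
h (Yuki): max(17, 2) = 17
Gamma (Uma): min(20, 17) = 17
Yuki prefers the higher value; Beta=-15, Gamma=17. Gamma is better since 17 > -15.

Gamma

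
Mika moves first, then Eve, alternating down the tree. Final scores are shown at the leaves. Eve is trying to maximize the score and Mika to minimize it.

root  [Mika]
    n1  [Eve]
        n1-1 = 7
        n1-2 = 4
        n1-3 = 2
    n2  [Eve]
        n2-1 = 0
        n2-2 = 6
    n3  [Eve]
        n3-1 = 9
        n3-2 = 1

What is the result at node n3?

9

n3 (Eve): max(9, 1) = 9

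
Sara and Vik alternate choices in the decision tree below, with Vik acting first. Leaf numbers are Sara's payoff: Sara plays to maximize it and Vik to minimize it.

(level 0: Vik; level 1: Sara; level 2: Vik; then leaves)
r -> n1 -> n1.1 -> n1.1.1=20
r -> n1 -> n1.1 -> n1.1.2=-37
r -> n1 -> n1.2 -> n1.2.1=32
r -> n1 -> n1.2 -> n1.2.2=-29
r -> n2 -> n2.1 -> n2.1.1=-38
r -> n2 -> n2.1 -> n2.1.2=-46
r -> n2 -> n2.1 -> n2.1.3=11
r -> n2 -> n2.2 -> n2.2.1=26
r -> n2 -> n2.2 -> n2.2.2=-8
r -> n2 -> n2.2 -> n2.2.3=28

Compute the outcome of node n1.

n1.1 (Vik): min(20, -37) = -37
n1.2 (Vik): min(32, -29) = -29
n1 (Sara): max(-37, -29) = -29

-29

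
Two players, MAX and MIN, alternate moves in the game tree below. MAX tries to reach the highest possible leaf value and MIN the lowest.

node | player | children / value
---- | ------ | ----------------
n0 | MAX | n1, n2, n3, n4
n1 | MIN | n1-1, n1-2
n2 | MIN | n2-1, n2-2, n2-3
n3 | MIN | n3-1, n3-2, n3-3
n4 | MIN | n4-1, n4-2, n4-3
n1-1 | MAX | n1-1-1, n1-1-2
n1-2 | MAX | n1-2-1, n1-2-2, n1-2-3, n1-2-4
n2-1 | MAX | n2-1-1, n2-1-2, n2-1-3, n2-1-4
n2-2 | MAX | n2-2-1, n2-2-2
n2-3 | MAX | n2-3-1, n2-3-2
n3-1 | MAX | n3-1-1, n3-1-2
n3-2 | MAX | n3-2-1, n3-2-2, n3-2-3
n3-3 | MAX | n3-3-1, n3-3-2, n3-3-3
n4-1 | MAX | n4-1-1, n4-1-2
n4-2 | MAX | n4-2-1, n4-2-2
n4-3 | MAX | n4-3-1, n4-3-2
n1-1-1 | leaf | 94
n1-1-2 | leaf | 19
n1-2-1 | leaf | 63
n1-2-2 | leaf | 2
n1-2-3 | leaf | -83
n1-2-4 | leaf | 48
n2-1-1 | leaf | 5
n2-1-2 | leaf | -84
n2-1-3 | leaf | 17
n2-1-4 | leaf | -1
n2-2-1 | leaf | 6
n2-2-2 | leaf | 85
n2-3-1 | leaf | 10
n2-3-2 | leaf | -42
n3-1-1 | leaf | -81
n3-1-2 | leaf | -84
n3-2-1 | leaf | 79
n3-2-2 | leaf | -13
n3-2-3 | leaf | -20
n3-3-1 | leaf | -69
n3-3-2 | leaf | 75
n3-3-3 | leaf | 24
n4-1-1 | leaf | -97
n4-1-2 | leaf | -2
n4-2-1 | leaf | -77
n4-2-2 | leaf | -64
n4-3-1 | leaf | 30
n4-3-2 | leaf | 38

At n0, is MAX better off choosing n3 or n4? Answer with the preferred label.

n3-1 (MAX): max(-81, -84) = -81
n3-2 (MAX): max(79, -13, -20) = 79
n3-3 (MAX): max(-69, 75, 24) = 75
n3 (MIN): min(-81, 79, 75) = -81
n4-1 (MAX): max(-97, -2) = -2
n4-2 (MAX): max(-77, -64) = -64
n4-3 (MAX): max(30, 38) = 38
n4 (MIN): min(-2, -64, 38) = -64
MAX prefers the higher value; n3=-81, n4=-64. n4 is better since -64 > -81.

n4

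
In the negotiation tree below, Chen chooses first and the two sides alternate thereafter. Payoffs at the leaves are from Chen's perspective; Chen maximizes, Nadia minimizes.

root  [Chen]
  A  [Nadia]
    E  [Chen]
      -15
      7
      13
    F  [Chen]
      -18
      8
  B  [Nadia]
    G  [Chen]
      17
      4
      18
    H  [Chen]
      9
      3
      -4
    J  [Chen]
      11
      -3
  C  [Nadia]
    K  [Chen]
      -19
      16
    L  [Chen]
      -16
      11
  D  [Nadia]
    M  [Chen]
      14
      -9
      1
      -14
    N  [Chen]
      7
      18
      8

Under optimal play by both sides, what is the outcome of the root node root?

E (Chen): max(-15, 7, 13) = 13
F (Chen): max(-18, 8) = 8
A (Nadia): min(13, 8) = 8
G (Chen): max(17, 4, 18) = 18
H (Chen): max(9, 3, -4) = 9
J (Chen): max(11, -3) = 11
B (Nadia): min(18, 9, 11) = 9
K (Chen): max(-19, 16) = 16
L (Chen): max(-16, 11) = 11
C (Nadia): min(16, 11) = 11
M (Chen): max(14, -9, 1, -14) = 14
N (Chen): max(7, 18, 8) = 18
D (Nadia): min(14, 18) = 14
root (Chen): max(8, 9, 11, 14) = 14

14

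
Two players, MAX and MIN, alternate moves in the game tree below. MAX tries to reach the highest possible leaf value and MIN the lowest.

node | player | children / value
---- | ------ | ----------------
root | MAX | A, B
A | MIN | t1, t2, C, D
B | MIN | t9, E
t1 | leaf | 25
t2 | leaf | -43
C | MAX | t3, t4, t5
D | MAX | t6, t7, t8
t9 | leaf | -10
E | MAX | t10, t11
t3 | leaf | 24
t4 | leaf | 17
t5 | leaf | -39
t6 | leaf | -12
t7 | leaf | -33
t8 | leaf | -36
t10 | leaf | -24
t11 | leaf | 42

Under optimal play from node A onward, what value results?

C (MAX): max(24, 17, -39) = 24
D (MAX): max(-12, -33, -36) = -12
A (MIN): min(25, -43, 24, -12) = -43

-43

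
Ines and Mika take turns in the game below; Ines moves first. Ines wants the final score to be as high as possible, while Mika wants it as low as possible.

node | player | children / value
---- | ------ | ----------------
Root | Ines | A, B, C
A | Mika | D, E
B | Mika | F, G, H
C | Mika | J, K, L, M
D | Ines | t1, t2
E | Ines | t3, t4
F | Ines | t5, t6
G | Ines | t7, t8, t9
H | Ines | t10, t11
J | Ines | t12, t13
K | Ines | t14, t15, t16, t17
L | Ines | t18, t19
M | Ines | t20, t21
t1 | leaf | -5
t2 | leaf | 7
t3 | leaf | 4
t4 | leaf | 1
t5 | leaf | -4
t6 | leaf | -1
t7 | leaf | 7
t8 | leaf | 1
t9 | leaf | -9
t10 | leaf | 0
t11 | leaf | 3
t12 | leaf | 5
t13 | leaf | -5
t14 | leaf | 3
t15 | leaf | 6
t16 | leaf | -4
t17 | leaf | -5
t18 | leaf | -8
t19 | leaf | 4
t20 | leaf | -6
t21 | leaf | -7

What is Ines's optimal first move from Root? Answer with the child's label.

A

D (Ines): max(-5, 7) = 7
E (Ines): max(4, 1) = 4
A (Mika): min(7, 4) = 4
F (Ines): max(-4, -1) = -1
G (Ines): max(7, 1, -9) = 7
H (Ines): max(0, 3) = 3
B (Mika): min(-1, 7, 3) = -1
J (Ines): max(5, -5) = 5
K (Ines): max(3, 6, -4, -5) = 6
L (Ines): max(-8, 4) = 4
M (Ines): max(-6, -7) = -6
C (Mika): min(5, 6, 4, -6) = -6
Root (Ines): max(4, -1, -6) = 4
Ines at Root wants the highest of {A=4, B=-1, C=-6}, so chooses A.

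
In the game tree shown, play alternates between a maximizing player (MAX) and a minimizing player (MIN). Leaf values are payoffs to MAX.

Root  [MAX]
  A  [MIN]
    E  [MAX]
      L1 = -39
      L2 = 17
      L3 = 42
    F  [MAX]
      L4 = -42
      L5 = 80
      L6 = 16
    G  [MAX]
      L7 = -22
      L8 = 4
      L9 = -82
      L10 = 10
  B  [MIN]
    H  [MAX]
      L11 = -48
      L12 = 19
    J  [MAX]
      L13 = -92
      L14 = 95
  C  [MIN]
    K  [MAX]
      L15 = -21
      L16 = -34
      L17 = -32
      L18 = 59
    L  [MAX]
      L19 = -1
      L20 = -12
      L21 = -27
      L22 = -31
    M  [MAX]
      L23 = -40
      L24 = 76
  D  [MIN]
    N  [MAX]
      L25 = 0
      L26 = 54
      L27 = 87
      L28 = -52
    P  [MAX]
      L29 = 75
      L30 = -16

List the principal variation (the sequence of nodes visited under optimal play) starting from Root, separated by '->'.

E (MAX): max(-39, 17, 42) = 42
F (MAX): max(-42, 80, 16) = 80
G (MAX): max(-22, 4, -82, 10) = 10
A (MIN): min(42, 80, 10) = 10
H (MAX): max(-48, 19) = 19
J (MAX): max(-92, 95) = 95
B (MIN): min(19, 95) = 19
K (MAX): max(-21, -34, -32, 59) = 59
L (MAX): max(-1, -12, -27, -31) = -1
M (MAX): max(-40, 76) = 76
C (MIN): min(59, -1, 76) = -1
N (MAX): max(0, 54, 87, -52) = 87
P (MAX): max(75, -16) = 75
D (MIN): min(87, 75) = 75
Root (MAX): max(10, 19, -1, 75) = 75
At Root, MAX picks D (highest: 75).
At D, MIN picks P (lowest: 75).
At P, MAX picks L29 (highest: 75).
Terminal value 75.

Root -> D -> P -> L29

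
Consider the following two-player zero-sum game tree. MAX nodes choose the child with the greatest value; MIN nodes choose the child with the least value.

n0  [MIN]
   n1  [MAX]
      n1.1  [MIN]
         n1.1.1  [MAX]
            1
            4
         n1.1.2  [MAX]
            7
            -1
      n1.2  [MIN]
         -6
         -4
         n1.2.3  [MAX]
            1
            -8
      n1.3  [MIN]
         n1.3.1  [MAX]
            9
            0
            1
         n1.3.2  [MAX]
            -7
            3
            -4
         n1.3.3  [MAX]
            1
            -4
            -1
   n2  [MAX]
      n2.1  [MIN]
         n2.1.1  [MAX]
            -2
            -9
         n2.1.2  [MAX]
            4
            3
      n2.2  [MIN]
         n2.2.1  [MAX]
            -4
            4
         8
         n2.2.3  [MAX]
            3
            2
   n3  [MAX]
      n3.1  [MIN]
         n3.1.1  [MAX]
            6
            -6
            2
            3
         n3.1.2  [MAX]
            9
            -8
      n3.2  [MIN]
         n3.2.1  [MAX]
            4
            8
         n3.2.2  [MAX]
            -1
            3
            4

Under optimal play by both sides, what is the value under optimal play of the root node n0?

3

n1.1.1 (MAX): max(1, 4) = 4
n1.1.2 (MAX): max(7, -1) = 7
n1.1 (MIN): min(4, 7) = 4
n1.2.3 (MAX): max(1, -8) = 1
n1.2 (MIN): min(-6, -4, 1) = -6
n1.3.1 (MAX): max(9, 0, 1) = 9
n1.3.2 (MAX): max(-7, 3, -4) = 3
n1.3.3 (MAX): max(1, -4, -1) = 1
n1.3 (MIN): min(9, 3, 1) = 1
n1 (MAX): max(4, -6, 1) = 4
n2.1.1 (MAX): max(-2, -9) = -2
n2.1.2 (MAX): max(4, 3) = 4
n2.1 (MIN): min(-2, 4) = -2
n2.2.1 (MAX): max(-4, 4) = 4
n2.2.3 (MAX): max(3, 2) = 3
n2.2 (MIN): min(4, 8, 3) = 3
n2 (MAX): max(-2, 3) = 3
n3.1.1 (MAX): max(6, -6, 2, 3) = 6
n3.1.2 (MAX): max(9, -8) = 9
n3.1 (MIN): min(6, 9) = 6
n3.2.1 (MAX): max(4, 8) = 8
n3.2.2 (MAX): max(-1, 3, 4) = 4
n3.2 (MIN): min(8, 4) = 4
n3 (MAX): max(6, 4) = 6
n0 (MIN): min(4, 3, 6) = 3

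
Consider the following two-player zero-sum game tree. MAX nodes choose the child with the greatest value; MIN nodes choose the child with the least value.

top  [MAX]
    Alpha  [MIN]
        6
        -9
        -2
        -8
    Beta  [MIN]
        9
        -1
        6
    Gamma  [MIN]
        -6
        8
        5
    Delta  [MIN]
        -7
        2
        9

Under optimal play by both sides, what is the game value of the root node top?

-1

Alpha (MIN): min(6, -9, -2, -8) = -9
Beta (MIN): min(9, -1, 6) = -1
Gamma (MIN): min(-6, 8, 5) = -6
Delta (MIN): min(-7, 2, 9) = -7
top (MAX): max(-9, -1, -6, -7) = -1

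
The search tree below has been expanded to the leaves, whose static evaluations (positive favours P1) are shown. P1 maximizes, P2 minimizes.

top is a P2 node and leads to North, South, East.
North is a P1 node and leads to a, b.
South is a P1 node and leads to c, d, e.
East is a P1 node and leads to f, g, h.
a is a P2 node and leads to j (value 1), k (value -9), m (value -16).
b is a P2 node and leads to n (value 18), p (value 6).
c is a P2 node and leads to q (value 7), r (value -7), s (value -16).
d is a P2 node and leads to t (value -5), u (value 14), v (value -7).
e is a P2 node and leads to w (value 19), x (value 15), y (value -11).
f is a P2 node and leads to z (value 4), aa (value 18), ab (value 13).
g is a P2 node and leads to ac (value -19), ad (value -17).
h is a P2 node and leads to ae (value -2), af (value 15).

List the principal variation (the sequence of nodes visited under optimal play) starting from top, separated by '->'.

a (P2): min(1, -9, -16) = -16
b (P2): min(18, 6) = 6
North (P1): max(-16, 6) = 6
c (P2): min(7, -7, -16) = -16
d (P2): min(-5, 14, -7) = -7
e (P2): min(19, 15, -11) = -11
South (P1): max(-16, -7, -11) = -7
f (P2): min(4, 18, 13) = 4
g (P2): min(-19, -17) = -19
h (P2): min(-2, 15) = -2
East (P1): max(4, -19, -2) = 4
top (P2): min(6, -7, 4) = -7
At top, P2 picks South (lowest: -7).
At South, P1 picks d (highest: -7).
At d, P2 picks v (lowest: -7).
Terminal value -7.

top -> South -> d -> v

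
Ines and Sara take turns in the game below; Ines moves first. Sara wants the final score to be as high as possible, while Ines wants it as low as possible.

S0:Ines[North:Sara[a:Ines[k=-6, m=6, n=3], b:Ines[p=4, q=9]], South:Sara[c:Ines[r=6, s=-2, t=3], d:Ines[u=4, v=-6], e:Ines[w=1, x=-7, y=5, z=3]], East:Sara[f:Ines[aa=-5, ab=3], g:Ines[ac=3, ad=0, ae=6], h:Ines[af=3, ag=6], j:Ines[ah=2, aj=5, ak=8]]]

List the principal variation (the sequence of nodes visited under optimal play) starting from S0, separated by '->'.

S0 -> South -> c -> s

a (Ines): min(-6, 6, 3) = -6
b (Ines): min(4, 9) = 4
North (Sara): max(-6, 4) = 4
c (Ines): min(6, -2, 3) = -2
d (Ines): min(4, -6) = -6
e (Ines): min(1, -7, 5, 3) = -7
South (Sara): max(-2, -6, -7) = -2
f (Ines): min(-5, 3) = -5
g (Ines): min(3, 0, 6) = 0
h (Ines): min(3, 6) = 3
j (Ines): min(2, 5, 8) = 2
East (Sara): max(-5, 0, 3, 2) = 3
S0 (Ines): min(4, -2, 3) = -2
At S0, Ines picks South (lowest: -2).
At South, Sara picks c (highest: -2).
At c, Ines picks s (lowest: -2).
Terminal value -2.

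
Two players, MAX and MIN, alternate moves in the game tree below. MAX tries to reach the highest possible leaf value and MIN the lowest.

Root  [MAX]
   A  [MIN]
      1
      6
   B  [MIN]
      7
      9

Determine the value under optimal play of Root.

A (MIN): min(1, 6) = 1
B (MIN): min(7, 9) = 7
Root (MAX): max(1, 7) = 7

7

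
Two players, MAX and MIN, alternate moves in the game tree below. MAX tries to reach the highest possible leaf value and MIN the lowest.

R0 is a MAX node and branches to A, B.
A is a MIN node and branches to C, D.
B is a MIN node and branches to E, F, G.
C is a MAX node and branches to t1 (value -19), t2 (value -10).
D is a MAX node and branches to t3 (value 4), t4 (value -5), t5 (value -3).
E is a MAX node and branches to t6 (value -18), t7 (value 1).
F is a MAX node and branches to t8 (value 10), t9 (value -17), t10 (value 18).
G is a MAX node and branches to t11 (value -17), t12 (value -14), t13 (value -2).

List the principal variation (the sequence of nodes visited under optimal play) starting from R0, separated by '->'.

R0 -> B -> G -> t13

C (MAX): max(-19, -10) = -10
D (MAX): max(4, -5, -3) = 4
A (MIN): min(-10, 4) = -10
E (MAX): max(-18, 1) = 1
F (MAX): max(10, -17, 18) = 18
G (MAX): max(-17, -14, -2) = -2
B (MIN): min(1, 18, -2) = -2
R0 (MAX): max(-10, -2) = -2
At R0, MAX picks B (highest: -2).
At B, MIN picks G (lowest: -2).
At G, MAX picks t13 (highest: -2).
Terminal value -2.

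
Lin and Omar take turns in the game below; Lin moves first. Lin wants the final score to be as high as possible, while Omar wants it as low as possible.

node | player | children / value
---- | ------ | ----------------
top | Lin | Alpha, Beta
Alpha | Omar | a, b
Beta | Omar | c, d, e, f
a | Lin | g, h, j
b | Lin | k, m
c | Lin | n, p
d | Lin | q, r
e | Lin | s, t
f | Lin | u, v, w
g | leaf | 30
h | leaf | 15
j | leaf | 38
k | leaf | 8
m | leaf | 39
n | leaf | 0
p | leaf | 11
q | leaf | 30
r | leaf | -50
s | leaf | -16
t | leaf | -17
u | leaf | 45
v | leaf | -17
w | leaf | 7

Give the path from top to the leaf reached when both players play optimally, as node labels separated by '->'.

a (Lin): max(30, 15, 38) = 38
b (Lin): max(8, 39) = 39
Alpha (Omar): min(38, 39) = 38
c (Lin): max(0, 11) = 11
d (Lin): max(30, -50) = 30
e (Lin): max(-16, -17) = -16
f (Lin): max(45, -17, 7) = 45
Beta (Omar): min(11, 30, -16, 45) = -16
top (Lin): max(38, -16) = 38
At top, Lin picks Alpha (highest: 38).
At Alpha, Omar picks a (lowest: 38).
At a, Lin picks j (highest: 38).
Terminal value 38.

top -> Alpha -> a -> j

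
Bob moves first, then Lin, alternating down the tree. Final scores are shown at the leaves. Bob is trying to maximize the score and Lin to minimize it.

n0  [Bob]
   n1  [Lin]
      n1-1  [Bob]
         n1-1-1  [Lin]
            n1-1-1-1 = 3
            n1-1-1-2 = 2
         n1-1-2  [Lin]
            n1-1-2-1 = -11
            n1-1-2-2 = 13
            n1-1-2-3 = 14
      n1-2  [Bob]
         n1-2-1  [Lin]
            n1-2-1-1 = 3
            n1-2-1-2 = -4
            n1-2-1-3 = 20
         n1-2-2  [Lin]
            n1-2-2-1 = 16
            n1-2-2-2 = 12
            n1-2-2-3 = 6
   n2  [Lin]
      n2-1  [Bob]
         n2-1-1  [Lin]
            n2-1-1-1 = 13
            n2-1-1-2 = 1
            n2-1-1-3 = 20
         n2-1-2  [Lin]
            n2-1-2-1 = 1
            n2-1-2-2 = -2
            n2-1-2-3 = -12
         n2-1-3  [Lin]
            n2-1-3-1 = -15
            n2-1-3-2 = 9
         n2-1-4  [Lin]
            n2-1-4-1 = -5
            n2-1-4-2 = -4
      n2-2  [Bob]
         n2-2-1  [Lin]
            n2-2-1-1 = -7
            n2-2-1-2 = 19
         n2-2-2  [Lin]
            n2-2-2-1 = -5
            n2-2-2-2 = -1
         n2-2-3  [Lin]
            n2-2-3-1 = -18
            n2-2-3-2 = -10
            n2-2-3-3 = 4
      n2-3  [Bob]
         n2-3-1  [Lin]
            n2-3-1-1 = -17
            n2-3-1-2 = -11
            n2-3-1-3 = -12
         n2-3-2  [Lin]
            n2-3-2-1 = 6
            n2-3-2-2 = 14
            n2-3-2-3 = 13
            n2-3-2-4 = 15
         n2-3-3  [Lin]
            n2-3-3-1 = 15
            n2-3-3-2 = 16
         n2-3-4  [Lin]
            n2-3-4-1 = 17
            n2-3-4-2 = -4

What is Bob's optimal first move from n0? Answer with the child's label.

n1-1-1 (Lin): min(3, 2) = 2
n1-1-2 (Lin): min(-11, 13, 14) = -11
n1-1 (Bob): max(2, -11) = 2
n1-2-1 (Lin): min(3, -4, 20) = -4
n1-2-2 (Lin): min(16, 12, 6) = 6
n1-2 (Bob): max(-4, 6) = 6
n1 (Lin): min(2, 6) = 2
n2-1-1 (Lin): min(13, 1, 20) = 1
n2-1-2 (Lin): min(1, -2, -12) = -12
n2-1-3 (Lin): min(-15, 9) = -15
n2-1-4 (Lin): min(-5, -4) = -5
n2-1 (Bob): max(1, -12, -15, -5) = 1
n2-2-1 (Lin): min(-7, 19) = -7
n2-2-2 (Lin): min(-5, -1) = -5
n2-2-3 (Lin): min(-18, -10, 4) = -18
n2-2 (Bob): max(-7, -5, -18) = -5
n2-3-1 (Lin): min(-17, -11, -12) = -17
n2-3-2 (Lin): min(6, 14, 13, 15) = 6
n2-3-3 (Lin): min(15, 16) = 15
n2-3-4 (Lin): min(17, -4) = -4
n2-3 (Bob): max(-17, 6, 15, -4) = 15
n2 (Lin): min(1, -5, 15) = -5
n0 (Bob): max(2, -5) = 2
Bob at n0 wants the highest of {n1=2, n2=-5}, so chooses n1.

n1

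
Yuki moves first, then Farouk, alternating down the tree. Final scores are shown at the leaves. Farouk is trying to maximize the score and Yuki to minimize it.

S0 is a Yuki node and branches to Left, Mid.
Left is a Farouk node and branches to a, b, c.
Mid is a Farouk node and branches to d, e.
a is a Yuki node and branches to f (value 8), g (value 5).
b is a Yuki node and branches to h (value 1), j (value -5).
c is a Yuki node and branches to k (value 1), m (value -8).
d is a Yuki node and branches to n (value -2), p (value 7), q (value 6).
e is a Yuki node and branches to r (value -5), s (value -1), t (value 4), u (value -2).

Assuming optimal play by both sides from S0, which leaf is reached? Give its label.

n

a (Yuki): min(8, 5) = 5
b (Yuki): min(1, -5) = -5
c (Yuki): min(1, -8) = -8
Left (Farouk): max(5, -5, -8) = 5
d (Yuki): min(-2, 7, 6) = -2
e (Yuki): min(-5, -1, 4, -2) = -5
Mid (Farouk): max(-2, -5) = -2
S0 (Yuki): min(5, -2) = -2
At S0, Yuki picks Mid (lowest: -2).
At Mid, Farouk picks d (highest: -2).
At d, Yuki picks n (lowest: -2).
Terminal value -2.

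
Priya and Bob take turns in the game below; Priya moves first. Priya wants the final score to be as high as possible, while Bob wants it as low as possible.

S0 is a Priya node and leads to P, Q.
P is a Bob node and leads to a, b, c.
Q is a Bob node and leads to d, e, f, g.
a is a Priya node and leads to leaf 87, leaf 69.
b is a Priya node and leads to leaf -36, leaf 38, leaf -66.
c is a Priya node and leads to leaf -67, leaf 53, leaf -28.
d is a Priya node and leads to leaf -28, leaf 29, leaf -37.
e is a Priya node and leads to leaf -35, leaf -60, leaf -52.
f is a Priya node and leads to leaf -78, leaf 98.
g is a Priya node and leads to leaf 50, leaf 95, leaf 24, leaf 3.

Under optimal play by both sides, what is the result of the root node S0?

a (Priya): max(87, 69) = 87
b (Priya): max(-36, 38, -66) = 38
c (Priya): max(-67, 53, -28) = 53
P (Bob): min(87, 38, 53) = 38
d (Priya): max(-28, 29, -37) = 29
e (Priya): max(-35, -60, -52) = -35
f (Priya): max(-78, 98) = 98
g (Priya): max(50, 95, 24, 3) = 95
Q (Bob): min(29, -35, 98, 95) = -35
S0 (Priya): max(38, -35) = 38

38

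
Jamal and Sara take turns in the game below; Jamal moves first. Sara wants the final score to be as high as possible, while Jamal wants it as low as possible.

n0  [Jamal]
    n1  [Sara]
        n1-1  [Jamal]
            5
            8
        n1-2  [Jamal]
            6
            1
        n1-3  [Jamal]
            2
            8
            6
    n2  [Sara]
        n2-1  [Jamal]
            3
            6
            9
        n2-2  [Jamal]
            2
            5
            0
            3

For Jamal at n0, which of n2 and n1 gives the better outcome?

n2

n2-1 (Jamal): min(3, 6, 9) = 3
n2-2 (Jamal): min(2, 5, 0, 3) = 0
n2 (Sara): max(3, 0) = 3
n1-1 (Jamal): min(5, 8) = 5
n1-2 (Jamal): min(6, 1) = 1
n1-3 (Jamal): min(2, 8, 6) = 2
n1 (Sara): max(5, 1, 2) = 5
Jamal prefers the lower value; n2=3, n1=5. n2 is better since 3 < 5.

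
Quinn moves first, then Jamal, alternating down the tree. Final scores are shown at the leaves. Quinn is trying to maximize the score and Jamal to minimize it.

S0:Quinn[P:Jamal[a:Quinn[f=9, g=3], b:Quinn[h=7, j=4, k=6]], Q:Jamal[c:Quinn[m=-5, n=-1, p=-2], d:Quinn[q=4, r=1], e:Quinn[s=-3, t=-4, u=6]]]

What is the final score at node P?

7

a (Quinn): max(9, 3) = 9
b (Quinn): max(7, 4, 6) = 7
P (Jamal): min(9, 7) = 7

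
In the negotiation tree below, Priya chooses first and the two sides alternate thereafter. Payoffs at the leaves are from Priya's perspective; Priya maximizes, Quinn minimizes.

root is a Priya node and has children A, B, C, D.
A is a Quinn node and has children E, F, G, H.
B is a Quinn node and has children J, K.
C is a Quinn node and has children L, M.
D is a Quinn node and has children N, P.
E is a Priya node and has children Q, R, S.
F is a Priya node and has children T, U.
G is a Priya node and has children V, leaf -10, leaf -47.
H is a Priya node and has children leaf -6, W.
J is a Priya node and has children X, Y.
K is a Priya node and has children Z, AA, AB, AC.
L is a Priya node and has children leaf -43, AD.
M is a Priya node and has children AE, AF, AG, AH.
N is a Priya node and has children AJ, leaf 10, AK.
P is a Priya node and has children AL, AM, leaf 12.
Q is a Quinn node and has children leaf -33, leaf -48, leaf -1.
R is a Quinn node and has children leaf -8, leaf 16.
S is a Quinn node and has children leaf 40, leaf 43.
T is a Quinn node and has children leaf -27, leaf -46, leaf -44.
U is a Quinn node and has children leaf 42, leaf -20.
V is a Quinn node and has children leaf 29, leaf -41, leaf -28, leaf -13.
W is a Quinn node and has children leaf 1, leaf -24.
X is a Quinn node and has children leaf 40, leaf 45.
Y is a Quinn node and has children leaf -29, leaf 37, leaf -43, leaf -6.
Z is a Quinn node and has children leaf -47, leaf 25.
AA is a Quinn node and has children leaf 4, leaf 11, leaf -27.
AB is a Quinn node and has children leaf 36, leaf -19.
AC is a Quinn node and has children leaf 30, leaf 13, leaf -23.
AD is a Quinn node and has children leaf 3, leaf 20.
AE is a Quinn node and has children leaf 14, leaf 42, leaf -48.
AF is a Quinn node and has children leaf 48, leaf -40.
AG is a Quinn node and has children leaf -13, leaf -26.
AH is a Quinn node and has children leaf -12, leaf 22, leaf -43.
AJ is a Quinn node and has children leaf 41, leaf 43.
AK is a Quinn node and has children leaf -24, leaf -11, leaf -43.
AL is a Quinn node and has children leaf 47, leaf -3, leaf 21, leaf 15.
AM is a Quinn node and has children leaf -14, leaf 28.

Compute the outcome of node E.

Q (Quinn): min(-33, -48, -1) = -48
R (Quinn): min(-8, 16) = -8
S (Quinn): min(40, 43) = 40
E (Priya): max(-48, -8, 40) = 40

40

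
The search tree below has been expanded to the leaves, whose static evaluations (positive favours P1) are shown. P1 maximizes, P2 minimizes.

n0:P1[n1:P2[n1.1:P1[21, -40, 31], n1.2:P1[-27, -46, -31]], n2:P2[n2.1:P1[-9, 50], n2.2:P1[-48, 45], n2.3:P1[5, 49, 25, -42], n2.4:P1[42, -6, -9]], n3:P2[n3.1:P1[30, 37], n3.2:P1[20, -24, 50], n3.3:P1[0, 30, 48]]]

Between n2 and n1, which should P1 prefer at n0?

n2

n2.1 (P1): max(-9, 50) = 50
n2.2 (P1): max(-48, 45) = 45
n2.3 (P1): max(5, 49, 25, -42) = 49
n2.4 (P1): max(42, -6, -9) = 42
n2 (P2): min(50, 45, 49, 42) = 42
n1.1 (P1): max(21, -40, 31) = 31
n1.2 (P1): max(-27, -46, -31) = -27
n1 (P2): min(31, -27) = -27
P1 prefers the higher value; n2=42, n1=-27. n2 is better since 42 > -27.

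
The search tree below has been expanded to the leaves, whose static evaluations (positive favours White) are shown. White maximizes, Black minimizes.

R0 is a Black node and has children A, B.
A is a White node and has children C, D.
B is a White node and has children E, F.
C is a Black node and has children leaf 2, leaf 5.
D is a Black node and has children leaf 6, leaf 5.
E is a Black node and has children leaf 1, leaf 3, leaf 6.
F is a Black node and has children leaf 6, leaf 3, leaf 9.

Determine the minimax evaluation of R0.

3

C (Black): min(2, 5) = 2
D (Black): min(6, 5) = 5
A (White): max(2, 5) = 5
E (Black): min(1, 3, 6) = 1
F (Black): min(6, 3, 9) = 3
B (White): max(1, 3) = 3
R0 (Black): min(5, 3) = 3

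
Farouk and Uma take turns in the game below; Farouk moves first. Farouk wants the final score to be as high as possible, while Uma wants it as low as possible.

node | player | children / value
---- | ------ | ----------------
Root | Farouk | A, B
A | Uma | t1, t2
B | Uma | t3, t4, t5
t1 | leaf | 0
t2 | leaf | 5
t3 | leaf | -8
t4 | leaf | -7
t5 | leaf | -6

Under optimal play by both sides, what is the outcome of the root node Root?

A (Uma): min(0, 5) = 0
B (Uma): min(-8, -7, -6) = -8
Root (Farouk): max(0, -8) = 0

0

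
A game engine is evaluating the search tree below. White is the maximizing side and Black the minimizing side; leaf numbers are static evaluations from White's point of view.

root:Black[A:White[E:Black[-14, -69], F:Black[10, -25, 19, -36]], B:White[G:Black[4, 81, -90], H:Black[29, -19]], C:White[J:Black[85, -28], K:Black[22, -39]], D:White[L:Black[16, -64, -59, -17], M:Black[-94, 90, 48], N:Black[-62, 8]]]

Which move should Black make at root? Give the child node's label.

E (Black): min(-14, -69) = -69
F (Black): min(10, -25, 19, -36) = -36
A (White): max(-69, -36) = -36
G (Black): min(4, 81, -90) = -90
H (Black): min(29, -19) = -19
B (White): max(-90, -19) = -19
J (Black): min(85, -28) = -28
K (Black): min(22, -39) = -39
C (White): max(-28, -39) = -28
L (Black): min(16, -64, -59, -17) = -64
M (Black): min(-94, 90, 48) = -94
N (Black): min(-62, 8) = -62
D (White): max(-64, -94, -62) = -62
root (Black): min(-36, -19, -28, -62) = -62
Black at root wants the lowest of {A=-36, B=-19, C=-28, D=-62}, so chooses D.

D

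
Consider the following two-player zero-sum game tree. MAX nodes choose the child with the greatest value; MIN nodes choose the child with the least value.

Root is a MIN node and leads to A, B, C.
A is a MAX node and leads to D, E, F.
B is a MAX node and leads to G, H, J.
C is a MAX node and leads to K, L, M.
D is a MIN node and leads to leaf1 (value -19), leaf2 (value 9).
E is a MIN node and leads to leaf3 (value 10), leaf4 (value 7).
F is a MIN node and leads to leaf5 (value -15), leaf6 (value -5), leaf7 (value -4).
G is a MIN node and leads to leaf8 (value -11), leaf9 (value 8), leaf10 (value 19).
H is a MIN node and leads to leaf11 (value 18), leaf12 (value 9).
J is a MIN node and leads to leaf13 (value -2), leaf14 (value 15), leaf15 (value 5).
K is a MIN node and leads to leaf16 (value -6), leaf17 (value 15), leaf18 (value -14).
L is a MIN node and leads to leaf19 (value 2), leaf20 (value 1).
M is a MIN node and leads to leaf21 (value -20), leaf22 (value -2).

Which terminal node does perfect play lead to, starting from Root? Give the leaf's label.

leaf20

D (MIN): min(-19, 9) = -19
E (MIN): min(10, 7) = 7
F (MIN): min(-15, -5, -4) = -15
A (MAX): max(-19, 7, -15) = 7
G (MIN): min(-11, 8, 19) = -11
H (MIN): min(18, 9) = 9
J (MIN): min(-2, 15, 5) = -2
B (MAX): max(-11, 9, -2) = 9
K (MIN): min(-6, 15, -14) = -14
L (MIN): min(2, 1) = 1
M (MIN): min(-20, -2) = -20
C (MAX): max(-14, 1, -20) = 1
Root (MIN): min(7, 9, 1) = 1
At Root, MIN picks C (lowest: 1).
At C, MAX picks L (highest: 1).
At L, MIN picks leaf20 (lowest: 1).
Terminal value 1.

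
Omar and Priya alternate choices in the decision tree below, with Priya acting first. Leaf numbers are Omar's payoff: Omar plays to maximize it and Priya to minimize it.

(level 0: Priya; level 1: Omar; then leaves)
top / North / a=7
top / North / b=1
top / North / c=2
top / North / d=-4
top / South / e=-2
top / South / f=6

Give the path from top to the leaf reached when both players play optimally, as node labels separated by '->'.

top -> South -> f

North (Omar): max(7, 1, 2, -4) = 7
South (Omar): max(-2, 6) = 6
top (Priya): min(7, 6) = 6
At top, Priya picks South (lowest: 6).
At South, Omar picks f (highest: 6).
Terminal value 6.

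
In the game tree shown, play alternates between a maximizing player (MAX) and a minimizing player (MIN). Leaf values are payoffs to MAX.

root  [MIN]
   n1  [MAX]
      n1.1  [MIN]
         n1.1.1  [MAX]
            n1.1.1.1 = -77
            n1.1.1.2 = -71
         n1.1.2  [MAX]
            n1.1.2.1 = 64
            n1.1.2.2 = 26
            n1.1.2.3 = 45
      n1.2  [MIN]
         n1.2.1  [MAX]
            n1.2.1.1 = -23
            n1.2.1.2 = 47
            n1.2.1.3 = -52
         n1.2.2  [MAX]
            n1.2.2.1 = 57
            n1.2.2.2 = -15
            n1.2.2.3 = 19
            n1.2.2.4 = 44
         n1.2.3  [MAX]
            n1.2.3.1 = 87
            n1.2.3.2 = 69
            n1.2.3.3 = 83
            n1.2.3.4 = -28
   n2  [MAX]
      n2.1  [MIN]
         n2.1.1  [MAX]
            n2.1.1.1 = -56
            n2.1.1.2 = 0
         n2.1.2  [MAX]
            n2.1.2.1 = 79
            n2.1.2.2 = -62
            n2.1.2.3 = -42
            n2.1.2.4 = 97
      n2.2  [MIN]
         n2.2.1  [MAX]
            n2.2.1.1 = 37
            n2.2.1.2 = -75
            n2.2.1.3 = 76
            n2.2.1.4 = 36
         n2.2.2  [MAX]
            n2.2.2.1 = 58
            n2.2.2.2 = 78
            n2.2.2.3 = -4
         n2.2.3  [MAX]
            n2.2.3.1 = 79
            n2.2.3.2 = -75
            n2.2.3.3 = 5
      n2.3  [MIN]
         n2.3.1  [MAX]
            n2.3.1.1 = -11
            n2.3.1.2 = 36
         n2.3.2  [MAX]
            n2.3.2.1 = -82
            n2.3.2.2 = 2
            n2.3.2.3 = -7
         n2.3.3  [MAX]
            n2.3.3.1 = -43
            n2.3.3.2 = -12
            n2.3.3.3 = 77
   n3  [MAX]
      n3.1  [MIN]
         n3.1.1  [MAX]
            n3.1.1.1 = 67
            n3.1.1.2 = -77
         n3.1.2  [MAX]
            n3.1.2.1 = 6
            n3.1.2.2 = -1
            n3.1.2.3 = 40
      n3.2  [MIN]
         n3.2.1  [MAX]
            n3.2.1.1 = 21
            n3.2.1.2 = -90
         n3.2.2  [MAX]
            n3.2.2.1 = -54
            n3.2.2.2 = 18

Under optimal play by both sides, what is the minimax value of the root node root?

40

n1.1.1 (MAX): max(-77, -71) = -71
n1.1.2 (MAX): max(64, 26, 45) = 64
n1.1 (MIN): min(-71, 64) = -71
n1.2.1 (MAX): max(-23, 47, -52) = 47
n1.2.2 (MAX): max(57, -15, 19, 44) = 57
n1.2.3 (MAX): max(87, 69, 83, -28) = 87
n1.2 (MIN): min(47, 57, 87) = 47
n1 (MAX): max(-71, 47) = 47
n2.1.1 (MAX): max(-56, 0) = 0
n2.1.2 (MAX): max(79, -62, -42, 97) = 97
n2.1 (MIN): min(0, 97) = 0
n2.2.1 (MAX): max(37, -75, 76, 36) = 76
n2.2.2 (MAX): max(58, 78, -4) = 78
n2.2.3 (MAX): max(79, -75, 5) = 79
n2.2 (MIN): min(76, 78, 79) = 76
n2.3.1 (MAX): max(-11, 36) = 36
n2.3.2 (MAX): max(-82, 2, -7) = 2
n2.3.3 (MAX): max(-43, -12, 77) = 77
n2.3 (MIN): min(36, 2, 77) = 2
n2 (MAX): max(0, 76, 2) = 76
n3.1.1 (MAX): max(67, -77) = 67
n3.1.2 (MAX): max(6, -1, 40) = 40
n3.1 (MIN): min(67, 40) = 40
n3.2.1 (MAX): max(21, -90) = 21
n3.2.2 (MAX): max(-54, 18) = 18
n3.2 (MIN): min(21, 18) = 18
n3 (MAX): max(40, 18) = 40
root (MIN): min(47, 76, 40) = 40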